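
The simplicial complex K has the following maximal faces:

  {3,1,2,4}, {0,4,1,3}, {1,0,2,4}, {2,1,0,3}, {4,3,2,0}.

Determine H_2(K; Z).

Order the vertices as 0 < 1 < 2 < 3 < 4. Listing each simplex with vertices in this order, K has dimension 3 with simplices:

  0-simplices (5): [0], [1], [2], [3], [4]
  1-simplices (10): [0,1], [0,2], [0,3], [0,4], [1,2], [1,3], [1,4], [2,3], [2,4], [3,4]
  2-simplices (10): [0,1,2], [0,1,3], [0,1,4], [0,2,3], [0,2,4], [0,3,4], [1,2,3], [1,2,4], [1,3,4], [2,3,4]
  3-simplices (5): [0,1,2,3], [0,1,2,4], [0,1,3,4], [0,2,3,4], [1,2,3,4]

giving chain groups C_0 ≅ Z^5, C_1 ≅ Z^10, C_2 ≅ Z^10, C_3 ≅ Z^5.

Boundary ∂_1: C_1 → C_0 is given by ∂[p,q] = [q] − [p].
As a 5×10 matrix over Z this has rank 4, with invariant factors (1,1,1,1).

Boundary ∂_2: C_2 → C_1 acts by ∂[p,q,r] = [q,r] − [p,r] + [p,q]. For instance
  ∂[0,1,2] = [1,2] − [0,2] + [0,1],
  ∂[0,3,4] = [3,4] − [0,4] + [0,3].
As a 10×10 matrix over Z this has rank 6, with invariant factors (1,1,1,1,1,1).

Boundary ∂_3: C_3 → C_2 sends each 3-simplex σ to the alternating sum Σ_i (−1)^i (σ with its i-th vertex removed). For instance
  ∂[0,1,3,4] = [1,3,4] − [0,3,4] + [0,1,4] − [0,1,3],
  ∂[1,2,3,4] = [2,3,4] − [1,3,4] + [1,2,4] − [1,2,3].
The 10×5 boundary matrix has rank 4 and Smith normal form diag(1,1,1,1).

Computing H_k = (kernel of ∂_k) / (image of ∂_{k+1}):

  H_2: rank ker ∂_2 − rank ∂_3 = (10 − 6) − 4 = 0, and the invariant factors of ∂_3 are all 1, so H_2 = 0.

(K is a triangulation of the 3-sphere S^3.)

H_2 = 0.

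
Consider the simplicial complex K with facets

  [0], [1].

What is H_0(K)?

H_0 ≅ Z^2.

We work with the vertex ordering 0 < 1. The simplices of K, each written with vertices in increasing order, are:

  0-simplices (2): [0], [1]

giving chain groups C_0 ≅ Z^2.

Now H_k = ker ∂_k / im ∂_{k+1}, so:

  H_0: rank C_0 − rank ∂_1 = 2 − 0 = 2, and there is no ∂_1, so H_0 ≅ Z^2.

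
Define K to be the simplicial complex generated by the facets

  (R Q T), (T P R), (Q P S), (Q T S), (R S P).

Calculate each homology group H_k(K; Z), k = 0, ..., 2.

H_0 ≅ Z,  H_1 ≅ Z,  H_2 = 0.

Order the vertices as P < Q < R < S < T. Listing each simplex with vertices in this order, K has dimension 2 with simplices:

  0-simplices (5): P, Q, R, S, T
  1-simplices (10): PQ, PR, PS, PT, QR, QS, QT, RS, RT, ST
  2-simplices (5): PQS, PRS, PRT, QRT, QST

giving chain groups C_0 ≅ Z^5, C_1 ≅ Z^10, C_2 ≅ Z^5.

Boundary ∂_1: C_1 → C_0 is given by ∂[p,q] = [q] − [p]. For instance
  ∂PR = R − P.
The resulting 5×10 matrix has rank 4, and its Smith normal form has invariant factors (1,1,1,1).

∂_2: C_2 → C_1 sends each 2-simplex [p,q,r] to [q,r] − [p,r] + [p,q]. For instance
  ∂PRS = RS − PS + PR,
  ∂PRT = RT − PT + PR.
The 10×5 boundary matrix has rank 5 and Smith normal form diag(1,1,1,1,1).

From H_k ≅ ker(∂_k) / im(∂_{k+1}) we obtain:

  H_0: rank C_0 − rank ∂_1 = 5 − 4 = 1, and the invariant factors of ∂_1 are all 1, so H_0 ≅ Z.
  H_1: rank ker ∂_1 − rank ∂_2 = (10 − 4) − 5 = 1, and the invariant factors of ∂_2 are all 1, so H_1 ≅ Z.
  H_2: rank ker ∂_2 − rank ∂_3 = (5 − 5) − 0 = 0, and there is no ∂_3, so H_2 ≅ 0.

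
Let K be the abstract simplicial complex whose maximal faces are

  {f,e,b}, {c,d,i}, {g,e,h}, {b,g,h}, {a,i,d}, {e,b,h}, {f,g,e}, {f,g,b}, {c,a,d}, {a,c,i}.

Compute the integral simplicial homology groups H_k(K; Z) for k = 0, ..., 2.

K has 9 vertices, 15 edges, 10 triangles.
rank ∂_0 = 0, rank ∂_1 = 7 ⇒ b_0 = 9 − 0 − 7 = 2; all invariant factors of ∂_1 are 1 so no torsion. So H_0 ≅ Z^2.
rank ∂_1 = 7, rank ∂_2 = 8 ⇒ b_1 = 15 − 7 − 8 = 0; all invariant factors of ∂_2 are 1 so no torsion. So H_1 ≅ 0.
rank ∂_2 = 8, rank ∂_3 = 0 ⇒ b_2 = 10 − 8 − 0 = 2. So H_2 ≅ Z^2.

H_0 = Z^2,  H_1 = 0,  H_2 = Z^2.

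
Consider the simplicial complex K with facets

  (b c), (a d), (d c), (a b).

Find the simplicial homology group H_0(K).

H_0 ≅ Z.

Order the vertices as a < b < c < d. Listing each simplex with vertices in this order, K has dimension 1 with simplices:

  0-simplices (4): a, b, c, d
  1-simplices (4): ab, ad, bc, cd

Hence C_0 ≅ Z^4, C_1 ≅ Z^4.

Boundary ∂_1: C_1 → C_0 is given by ∂[p,q] = [q] − [p]. For instance
  ∂ad = d − a.
The 4×4 boundary matrix has rank 3 and Smith normal form diag(1,1,1).

Computing H_k = (kernel of ∂_k) / (image of ∂_{k+1}):

  H_0: rank C_0 − rank ∂_1 = 4 − 3 = 1, and the invariant factors of ∂_1 are all 1, so H_0 ≅ Z.

(K is a triangulation of the circle S^1.)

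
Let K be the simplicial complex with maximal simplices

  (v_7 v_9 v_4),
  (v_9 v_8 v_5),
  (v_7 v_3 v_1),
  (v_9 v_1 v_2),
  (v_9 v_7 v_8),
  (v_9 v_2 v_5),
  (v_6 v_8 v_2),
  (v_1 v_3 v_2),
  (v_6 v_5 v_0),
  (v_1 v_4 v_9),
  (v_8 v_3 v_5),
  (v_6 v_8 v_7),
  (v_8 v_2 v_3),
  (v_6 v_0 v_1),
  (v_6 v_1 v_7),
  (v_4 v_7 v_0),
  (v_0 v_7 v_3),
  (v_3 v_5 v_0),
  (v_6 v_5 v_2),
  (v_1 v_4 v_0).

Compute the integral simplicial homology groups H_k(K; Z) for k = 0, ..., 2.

H_0 ≅ Z,  H_1 ≅ Z ⊕ Z_2,  H_2 = 0.

Order the vertices as v_0 < v_1 < v_2 < v_3 < v_4 < v_5 < v_6 < v_7 < v_8 < v_9. Listing each simplex with vertices in this order, K has dimension 2 with simplices:

  0-simplices (10): [v_0], [v_1], [v_2], [v_3], [v_4], [v_5], [v_6], [v_7], [v_8], [v_9]
  1-simplices (30): (30 of them)
  2-simplices (20): (20 of them)

giving chain groups C_0 ≅ Z^10, C_1 ≅ Z^30, C_2 ≅ Z^20.

∂_1: C_1 → C_0 maps an edge to its endpoints' difference, ∂[p,q] = q − p.
The 10×30 boundary matrix has rank 9 and Smith normal form diag(1,1,1,1,1,1,1,1,1).

∂_2: C_2 → C_1 acts by ∂[p,q,r] = [q,r] − [p,r] + [p,q]. For instance
  ∂[v_1,v_4,v_9] = [v_4,v_9] − [v_1,v_9] + [v_1,v_4],
  ∂[v_0,v_4,v_7] = [v_4,v_7] − [v_0,v_7] + [v_0,v_4].
The 30×20 boundary matrix has rank 20 and Smith normal form diag(1,1,1,1,1,1,1,1,1,1,1,1,1,1,1,1,1,1,1,2).

Now H_k = ker ∂_k / im ∂_{k+1}, so:

  H_0: rank C_0 − rank ∂_1 = 10 − 9 = 1, and the invariant factors of ∂_1 are all 1, so H_0 = Z.
  H_1: rank ker ∂_1 − rank ∂_2 = (30 − 9) − 20 = 1, and ∂_2 has invariant factor 2 > 1, so H_1 = Z ⊕ Z_2.
  H_2: rank ker ∂_2 − rank ∂_3 = (20 − 20) − 0 = 0, and there is no ∂_3, so H_2 = 0.

(K is a triangulation of the Klein bottle.)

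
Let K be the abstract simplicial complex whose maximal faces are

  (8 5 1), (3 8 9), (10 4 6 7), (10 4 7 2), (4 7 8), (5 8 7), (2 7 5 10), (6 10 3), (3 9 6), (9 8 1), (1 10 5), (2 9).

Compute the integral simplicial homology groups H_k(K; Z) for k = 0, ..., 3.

H_0 ≅ Z,  H_1 ≅ Z^2,  H_2 = 0,  H_3 = 0.

We work with the vertex ordering 1 < 2 < 3 < 4 < 5 < 6 < 7 < 8 < 9 < 10. The simplices of K, each written with vertices in increasing order, are:

  0-simplices (10): [1], [2], [3], [4], [5], [6], [7], [8], [9], [10]
  1-simplices (26): (26 of them)
  2-simplices (18): (18 of them)
  3-simplices (3): [2,4,7,10], [2,5,7,10], [4,6,7,10]

giving chain groups C_0 ≅ Z^10, C_1 ≅ Z^26, C_2 ≅ Z^18, C_3 ≅ Z^3.

The boundary map ∂_1: C_1 → C_0 maps an edge to its endpoints' difference, ∂[p,q] = q − p. For instance
  ∂[1,5] = [5] − [1].
This gives a 10×26 integer matrix of rank 9; reducing to Smith normal form yields diagonal entries (1,1,1,1,1,1,1,1,1).

Boundary ∂_2: C_2 → C_1 acts by ∂[p,q,r] = [q,r] − [p,r] + [p,q]. For instance
  ∂[3,8,9] = [8,9] − [3,9] + [3,8],
  ∂[3,6,9] = [6,9] − [3,9] + [3,6].
The resulting 26×18 matrix has rank 15, and its Smith normal form has invariant factors (1,1,1,1,1,1,1,1,1,1,1,1,1,1,1).

The boundary map ∂_3: C_3 → C_2 sends each 3-simplex σ to the alternating sum Σ_i (−1)^i (σ with its i-th vertex removed). For instance
  ∂[2,4,7,10] = [4,7,10] − [2,7,10] + [2,4,10] − [2,4,7],
  ∂[2,5,7,10] = [5,7,10] − [2,7,10] + [2,5,10] − [2,5,7].
This gives a 18×3 integer matrix of rank 3; reducing to Smith normal form yields diagonal entries (1,1,1).

Computing H_k = (kernel of ∂_k) / (image of ∂_{k+1}):

  H_0: rank C_0 − rank ∂_1 = 10 − 9 = 1, and the invariant factors of ∂_1 are all 1, so H_0 = Z.
  H_1: rank ker ∂_1 − rank ∂_2 = (26 − 9) − 15 = 2, and the invariant factors of ∂_2 are all 1, so H_1 = Z^2.
  H_2: rank ker ∂_2 − rank ∂_3 = (18 − 15) − 3 = 0, and the invariant factors of ∂_3 are all 1, so H_2 = 0.
  H_3: rank ker ∂_3 − rank ∂_4 = (3 − 3) − 0 = 0, and there is no ∂_4, so H_3 = 0.

As a check, the Euler characteristic is 10 − 26 + 18 − 3 = -1, which agrees with 1 − 2 + 0 − 0 = -1.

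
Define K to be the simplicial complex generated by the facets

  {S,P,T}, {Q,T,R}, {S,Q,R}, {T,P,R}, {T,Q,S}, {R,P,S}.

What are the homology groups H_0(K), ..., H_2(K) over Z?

H_0 = Z,  H_1 = 0,  H_2 = Z.

Take the total order P < Q < R < S < T on the vertex set. Then K (dimension 2) consists of the simplices:

  0-simplices (5): P, Q, R, S, T
  1-simplices (9): PR, PS, PT, QR, QS, QT, RS, RT, ST
  2-simplices (6): PRS, PRT, PST, QRS, QRT, QST

so the chain groups are C_0 ≅ Z^5, C_1 ≅ Z^9, C_2 ≅ Z^6.

∂_1: C_1 → C_0 is given by ∂[p,q] = [q] − [p]. For instance
  ∂QT = T − Q.
The resulting 5×9 matrix has rank 4, and its Smith normal form has invariant factors (1,1,1,1).

∂_2: C_2 → C_1 acts by ∂[p,q,r] = [q,r] − [p,r] + [p,q]. For instance
  ∂PRT = RT − PT + PR,
  ∂QRS = RS − QS + QR.
This gives a 9×6 integer matrix of rank 5; reducing to Smith normal form yields diagonal entries (1,1,1,1,1).

Now H_k = ker ∂_k / im ∂_{k+1}, so:

  H_0: rank C_0 − rank ∂_1 = 5 − 4 = 1, and the invariant factors of ∂_1 are all 1, so H_0 = Z.
  H_1: rank ker ∂_1 − rank ∂_2 = (9 − 4) − 5 = 0, and the invariant factors of ∂_2 are all 1, so H_1 = 0.
  H_2: rank ker ∂_2 − rank ∂_3 = (6 − 5) − 0 = 1, and there is no ∂_3, so H_2 = Z.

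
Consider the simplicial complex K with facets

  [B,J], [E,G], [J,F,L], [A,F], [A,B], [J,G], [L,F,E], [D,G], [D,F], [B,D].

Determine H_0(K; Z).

Order the vertices as A < B < D < E < F < G < J < L. Listing each simplex with vertices in this order, K has dimension 2 with simplices:

  0-simplices (8): A, B, D, E, F, G, J, L
  1-simplices (13): AB, AF, BD, BJ, DF, DG, EF, EG, EL, FJ, FL, GJ, JL
  2-simplices (2): EFL, FJL

giving chain groups C_0 ≅ Z^8, C_1 ≅ Z^13, C_2 ≅ Z^2.

Boundary ∂_1: C_1 → C_0 sends each edge [p,q] (with p < q) to q − p. For instance
  ∂EG = G − E.
The 8×13 boundary matrix has rank 7 and Smith normal form diag(1,1,1,1,1,1,1).

Boundary ∂_2: C_2 → C_1 sends each 2-simplex [p,q,r] to [q,r] − [p,r] + [p,q]. For instance
  ∂FJL = JL − FL + FJ,
  ∂EFL = FL − EL + EF.
The 13×2 boundary matrix has rank 2 and Smith normal form diag(1,1).

From H_k ≅ ker(∂_k) / im(∂_{k+1}) we obtain:

  H_0: rank C_0 − rank ∂_1 = 8 − 7 = 1, and the invariant factors of ∂_1 are all 1, so H_0 ≅ Z.

H_0 = Z.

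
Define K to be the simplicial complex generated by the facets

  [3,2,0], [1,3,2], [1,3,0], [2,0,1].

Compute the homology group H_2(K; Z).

H_2 = Z.

Take the total order 0 < 1 < 2 < 3 on the vertex set. Then K (dimension 2) consists of the simplices:

  0-simplices (4): [0], [1], [2], [3]
  1-simplices (6): [0,1], [0,2], [0,3], [1,2], [1,3], [2,3]
  2-simplices (4): [0,1,2], [0,1,3], [0,2,3], [1,2,3]

Hence C_0 ≅ Z^4, C_1 ≅ Z^6, C_2 ≅ Z^4.

∂_1: C_1 → C_0 is given by ∂[p,q] = [q] − [p]. For instance
  ∂[0,2] = [2] − [0].
The resulting 4×6 matrix has rank 3, and its Smith normal form has invariant factors (1,1,1).

The boundary map ∂_2: C_2 → C_1 acts by ∂[p,q,r] = [q,r] − [p,r] + [p,q]. For instance
  ∂[0,2,3] = [2,3] − [0,3] + [0,2],
  ∂[0,1,2] = [1,2] − [0,2] + [0,1].
The resulting 6×4 matrix has rank 3, and its Smith normal form has invariant factors (1,1,1).

Computing H_k = (kernel of ∂_k) / (image of ∂_{k+1}):

  H_2: rank ker ∂_2 − rank ∂_3 = (4 − 3) − 0 = 1, and there is no ∂_3, so H_2 ≅ Z.

(K is a triangulation of the 2-sphere S^2.)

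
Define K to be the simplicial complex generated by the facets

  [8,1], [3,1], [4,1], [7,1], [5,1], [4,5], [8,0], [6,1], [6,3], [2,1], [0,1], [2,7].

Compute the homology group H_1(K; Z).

Take the total order 0 < 1 < 2 < 3 < 4 < 5 < 6 < 7 < 8 on the vertex set. Then K (dimension 1) consists of the simplices:

  0-simplices (9): [0], [1], [2], [3], [4], [5], [6], [7], [8]
  1-simplices (12): [0,1], [0,8], [1,2], [1,3], [1,4], [1,5], [1,6], [1,7], [1,8], [2,7], [3,6], [4,5]

so the chain groups are C_0 ≅ Z^9, C_1 ≅ Z^12.

∂_1: C_1 → C_0 is given by ∂[p,q] = [q] − [p]. For instance
  ∂[1,7] = [7] − [1].
The resulting 9×12 matrix has rank 8, and its Smith normal form has invariant factors (1,1,1,1,1,1,1,1).

From H_k ≅ ker(∂_k) / im(∂_{k+1}) we obtain:

  H_1: rank ker ∂_1 − rank ∂_2 = (12 − 8) − 0 = 4, and there is no ∂_2, so H_1 ≅ Z^4.

H_1 ≅ Z^4.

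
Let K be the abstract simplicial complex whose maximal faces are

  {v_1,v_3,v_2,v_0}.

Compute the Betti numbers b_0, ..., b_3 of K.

Fix the vertex order v_0 < v_1 < v_2 < v_3 and write every simplex with vertices in increasing order. Then dim K = 3 and the simplices of K are:

  0-simplices (4): [v_0], [v_1], [v_2], [v_3]
  1-simplices (6): [v_0,v_1], [v_0,v_2], [v_0,v_3], [v_1,v_2], [v_1,v_3], [v_2,v_3]
  2-simplices (4): [v_0,v_1,v_2], [v_0,v_1,v_3], [v_0,v_2,v_3], [v_1,v_2,v_3]
  3-simplices (1): [v_0,v_1,v_2,v_3]

giving chain groups C_0 ≅ Z^4, C_1 ≅ Z^6, C_2 ≅ Z^4, C_3 ≅ Z^1.

Boundary ∂_1: C_1 → C_0 sends each edge [p,q] (with p < q) to q − p. For instance
  ∂[v_0,v_2] = [v_2] − [v_0].
The resulting 4×6 matrix has rank 3, and its Smith normal form has invariant factors (1,1,1).

The boundary map ∂_2: C_2 → C_1 acts by ∂[p,q,r] = [q,r] − [p,r] + [p,q]. For instance
  ∂[v_0,v_1,v_2] = [v_1,v_2] − [v_0,v_2] + [v_0,v_1],
  ∂[v_0,v_1,v_3] = [v_1,v_3] − [v_0,v_3] + [v_0,v_1].
The 6×4 boundary matrix has rank 3 and Smith normal form diag(1,1,1).

The boundary map ∂_3: C_3 → C_2 sends each 3-simplex σ to the alternating sum Σ_i (−1)^i (σ with its i-th vertex removed). For instance
  ∂[v_0,v_1,v_2,v_3] = [v_1,v_2,v_3] − [v_0,v_2,v_3] + [v_0,v_1,v_3] − [v_0,v_1,v_2].
The resulting 4×1 matrix has rank 1, and its Smith normal form has invariant factors (1).

Computing H_k = (kernel of ∂_k) / (image of ∂_{k+1}):

  H_0: rank C_0 − rank ∂_1 = 4 − 3 = 1, and the invariant factors of ∂_1 are all 1, so H_0 = Z.
  H_1: rank ker ∂_1 − rank ∂_2 = (6 − 3) − 3 = 0, and the invariant factors of ∂_2 are all 1, so H_1 = 0.
  H_2: rank ker ∂_2 − rank ∂_3 = (4 − 3) − 1 = 0, and the invariant factors of ∂_3 are all 1, so H_2 = 0.
  H_3: rank ker ∂_3 − rank ∂_4 = (1 − 1) − 0 = 0, and there is no ∂_4, so H_3 = 0.

Hence the Betti numbers are b_0 = 1, b_1 = 0, b_2 = 0, b_3 = 0.

b_0 = 1, b_1 = 0, b_2 = 0, b_3 = 0.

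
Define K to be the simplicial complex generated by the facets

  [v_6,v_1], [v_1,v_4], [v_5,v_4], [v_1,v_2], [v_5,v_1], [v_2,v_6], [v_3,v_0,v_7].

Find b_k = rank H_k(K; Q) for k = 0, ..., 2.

Take the total order v_0 < v_1 < v_2 < v_3 < v_4 < v_5 < v_6 < v_7 on the vertex set. Then K (dimension 2) consists of the simplices:

  0-simplices (8): [v_0], [v_1], [v_2], [v_3], [v_4], [v_5], [v_6], [v_7]
  1-simplices (9): [v_0,v_3], [v_0,v_7], [v_1,v_2], [v_1,v_4], [v_1,v_5], [v_1,v_6], [v_2,v_6], [v_3,v_7], [v_4,v_5]
  2-simplices (1): [v_0,v_3,v_7]

so the chain groups are C_0 ≅ Z^8, C_1 ≅ Z^9, C_2 ≅ Z^1.

Boundary ∂_1: C_1 → C_0 is given by ∂[p,q] = [q] − [p].
The resulting 8×9 matrix has rank 6, and its Smith normal form has invariant factors (1,1,1,1,1,1).

∂_2: C_2 → C_1 sends each 2-simplex [p,q,r] to [q,r] − [p,r] + [p,q]. For instance
  ∂[v_0,v_3,v_7] = [v_3,v_7] − [v_0,v_7] + [v_0,v_3].
As a 9×1 matrix over Z this has rank 1, with invariant factors (1).

Reading off H_k = ker ∂_k / im ∂_{k+1}:

  H_0: rank C_0 − rank ∂_1 = 8 − 6 = 2, and the invariant factors of ∂_1 are all 1, so H_0 = Z^2.
  H_1: rank ker ∂_1 − rank ∂_2 = (9 − 6) − 1 = 2, and the invariant factors of ∂_2 are all 1, so H_1 = Z^2.
  H_2: rank ker ∂_2 − rank ∂_3 = (1 − 1) − 0 = 0, and there is no ∂_3, so H_2 = 0.

(K is a triangulation of the disjoint union of the 2-simplex and a wedge of 2 circles.)

Hence the Betti numbers are b_0 = 2, b_1 = 2, b_2 = 0.

b_0 = 2, b_1 = 2, b_2 = 0.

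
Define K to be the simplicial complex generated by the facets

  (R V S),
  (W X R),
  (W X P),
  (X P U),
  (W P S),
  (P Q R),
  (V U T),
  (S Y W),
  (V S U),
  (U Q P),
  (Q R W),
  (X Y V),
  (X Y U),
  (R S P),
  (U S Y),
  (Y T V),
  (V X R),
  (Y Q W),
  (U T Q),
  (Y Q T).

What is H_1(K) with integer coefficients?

We work with the vertex ordering P < Q < R < S < T < U < V < W < X < Y. The simplices of K, each written with vertices in increasing order, are:

  0-simplices (10): P, Q, R, S, T, U, V, W, X, Y
  1-simplices (30): PQ, PR, PS, PU, PW, PX, QR, QT, QU, QW, QY, RS, RV, RW, RX, SU, SV, SW, SY, TU, TV, TY, UV, UX, UY, VX, VY, WX, WY, XY
  2-simplices (20): PQR, PQU, PRS, PSW, PUX, PWX, QRW, QTU, QTY, QWY, RSV, RVX, RWX, SUV, SUY, SWY, TUV, TVY, UXY, VXY

Hence C_0 ≅ Z^10, C_1 ≅ Z^30, C_2 ≅ Z^20.

Boundary ∂_1: C_1 → C_0 is given by ∂[p,q] = [q] − [p].
As a 10×30 matrix over Z this has rank 9, with invariant factors (1,1,1,1,1,1,1,1,1).

Boundary ∂_2: C_2 → C_1 acts by ∂[p,q,r] = [q,r] − [p,r] + [p,q]. For instance
  ∂QRW = RW − QW + QR,
  ∂PSW = SW − PW + PS.
The resulting 30×20 matrix has rank 20, and its Smith normal form has invariant factors (1,1,1,1,1,1,1,1,1,1,1,1,1,1,1,1,1,1,1,2).

Reading off H_k = ker ∂_k / im ∂_{k+1}:

  H_1: rank ker ∂_1 − rank ∂_2 = (30 − 9) − 20 = 1, and ∂_2 has invariant factor 2 > 1, so H_1 ≅ Z ⊕ Z/2.

(K is a triangulation of the Klein bottle.)

H_1 ≅ Z ⊕ Z/2.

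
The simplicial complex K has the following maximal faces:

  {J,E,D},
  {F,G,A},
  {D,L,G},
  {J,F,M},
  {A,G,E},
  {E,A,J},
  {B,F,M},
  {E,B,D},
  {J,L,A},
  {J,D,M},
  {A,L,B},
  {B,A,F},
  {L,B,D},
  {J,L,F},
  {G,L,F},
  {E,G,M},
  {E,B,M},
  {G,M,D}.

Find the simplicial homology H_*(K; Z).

Order the vertices as A < B < D < E < F < G < J < L < M. Listing each simplex with vertices in this order, K has dimension 2 with simplices:

  0-simplices (9): A, B, D, E, F, G, J, L, M
  1-simplices (27): AB, AE, AF, AG, AJ, AL, BD, BE, BF, BL, BM, DE, DG, DJ, DL, DM, EG, EJ, EM, FG, FJ, FL, FM, GL, GM, JL, JM
  2-simplices (18): ABF, ABL, AEG, AEJ, AFG, AJL, BDE, BDL, BEM, BFM, DEJ, DGL, DGM, DJM, EGM, FGL, FJL, FJM

Hence C_0 ≅ Z^9, C_1 ≅ Z^27, C_2 ≅ Z^18.

Boundary ∂_1: C_1 → C_0 maps an edge to its endpoints' difference, ∂[p,q] = q − p. For instance
  ∂EG = G − E.
As a 9×27 matrix over Z this has rank 8, with invariant factors (1,1,1,1,1,1,1,1).

∂_2: C_2 → C_1 sends each 2-simplex [p,q,r] to [q,r] − [p,r] + [p,q]. For instance
  ∂ABF = BF − AF + AB,
  ∂AEG = EG − AG + AE.
The resulting 27×18 matrix has rank 18, and its Smith normal form has invariant factors (1,1,1,1,1,1,1,1,1,1,1,1,1,1,1,1,1,2).

Reading off H_k = ker ∂_k / im ∂_{k+1}:

  H_0: rank C_0 − rank ∂_1 = 9 − 8 = 1, and the invariant factors of ∂_1 are all 1, so H_0 ≅ Z.
  H_1: rank ker ∂_1 − rank ∂_2 = (27 − 8) − 18 = 1, and ∂_2 has invariant factor 2 > 1, so H_1 ≅ Z ⊕ Z_2.
  H_2: rank ker ∂_2 − rank ∂_3 = (18 − 18) − 0 = 0, and there is no ∂_3, so H_2 ≅ 0.

H_0 ≅ Z,  H_1 ≅ Z ⊕ Z_2,  H_2 = 0.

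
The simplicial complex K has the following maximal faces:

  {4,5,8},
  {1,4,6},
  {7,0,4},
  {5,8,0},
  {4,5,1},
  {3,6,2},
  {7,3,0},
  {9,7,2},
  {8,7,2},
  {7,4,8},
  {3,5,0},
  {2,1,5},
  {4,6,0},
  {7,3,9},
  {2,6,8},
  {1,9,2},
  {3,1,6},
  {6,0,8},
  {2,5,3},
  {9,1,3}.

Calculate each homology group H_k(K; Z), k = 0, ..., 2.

H_0 ≅ Z,  H_1 ≅ Z ⊕ Z/2,  H_2 = 0.

Fix the vertex order 0 < 1 < 2 < 3 < 4 < 5 < 6 < 7 < 8 < 9 and write every simplex with vertices in increasing order. Then dim K = 2 and the simplices of K are:

  0-simplices (10): [0], [1], [2], [3], [4], [5], [6], [7], [8], [9]
  1-simplices (30): (30 of them)
  2-simplices (20): (20 of them)

giving chain groups C_0 ≅ Z^10, C_1 ≅ Z^30, C_2 ≅ Z^20.

The boundary map ∂_1: C_1 → C_0 is given by ∂[p,q] = [q] − [p]. For instance
  ∂[2,9] = [9] − [2].
This gives a 10×30 integer matrix of rank 9; reducing to Smith normal form yields diagonal entries (1,1,1,1,1,1,1,1,1).

The boundary map ∂_2: C_2 → C_1 sends each 2-simplex [p,q,r] to [q,r] − [p,r] + [p,q]. For instance
  ∂[2,6,8] = [6,8] − [2,8] + [2,6],
  ∂[0,5,8] = [5,8] − [0,8] + [0,5].
As a 30×20 matrix over Z this has rank 20, with invariant factors (1,1,1,1,1,1,1,1,1,1,1,1,1,1,1,1,1,1,1,2).

Computing H_k = (kernel of ∂_k) / (image of ∂_{k+1}):

  H_0: rank C_0 − rank ∂_1 = 10 − 9 = 1, and the invariant factors of ∂_1 are all 1, so H_0 = Z.
  H_1: rank ker ∂_1 − rank ∂_2 = (30 − 9) − 20 = 1, and ∂_2 has invariant factor 2 > 1, so H_1 = Z ⊕ Z/2.
  H_2: rank ker ∂_2 − rank ∂_3 = (20 − 20) − 0 = 0, and there is no ∂_3, so H_2 = 0.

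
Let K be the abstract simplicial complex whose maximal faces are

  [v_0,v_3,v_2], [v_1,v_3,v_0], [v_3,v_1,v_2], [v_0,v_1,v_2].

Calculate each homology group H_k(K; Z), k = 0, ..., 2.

Fix the vertex order v_0 < v_1 < v_2 < v_3 and write every simplex with vertices in increasing order. Then dim K = 2 and the simplices of K are:

  0-simplices (4): [v_0], [v_1], [v_2], [v_3]
  1-simplices (6): [v_0,v_1], [v_0,v_2], [v_0,v_3], [v_1,v_2], [v_1,v_3], [v_2,v_3]
  2-simplices (4): [v_0,v_1,v_2], [v_0,v_1,v_3], [v_0,v_2,v_3], [v_1,v_2,v_3]

Hence C_0 ≅ Z^4, C_1 ≅ Z^6, C_2 ≅ Z^4.

Boundary ∂_1: C_1 → C_0 maps an edge to its endpoints' difference, ∂[p,q] = q − p.
This gives a 4×6 integer matrix of rank 3; reducing to Smith normal form yields diagonal entries (1,1,1).

The boundary map ∂_2: C_2 → C_1 acts by ∂[p,q,r] = [q,r] − [p,r] + [p,q]. For instance
  ∂[v_1,v_2,v_3] = [v_2,v_3] − [v_1,v_3] + [v_1,v_2],
  ∂[v_0,v_2,v_3] = [v_2,v_3] − [v_0,v_3] + [v_0,v_2].
As a 6×4 matrix over Z this has rank 3, with invariant factors (1,1,1).

Computing H_k = (kernel of ∂_k) / (image of ∂_{k+1}):

  H_0: rank C_0 − rank ∂_1 = 4 − 3 = 1, and the invariant factors of ∂_1 are all 1, so H_0 ≅ Z.
  H_1: rank ker ∂_1 − rank ∂_2 = (6 − 3) − 3 = 0, and the invariant factors of ∂_2 are all 1, so H_1 ≅ 0.
  H_2: rank ker ∂_2 − rank ∂_3 = (4 − 3) − 0 = 1, and there is no ∂_3, so H_2 ≅ Z.

As a check, the Euler characteristic is 4 − 6 + 4 = 2, which agrees with 1 − 0 + 1 = 2.
(K is a triangulation of the 2-sphere S^2.)

H_0 ≅ Z,  H_1 = 0,  H_2 ≅ Z.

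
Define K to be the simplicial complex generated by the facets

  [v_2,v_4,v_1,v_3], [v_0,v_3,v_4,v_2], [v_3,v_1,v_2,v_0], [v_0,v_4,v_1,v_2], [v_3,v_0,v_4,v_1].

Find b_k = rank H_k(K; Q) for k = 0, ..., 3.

Fix the vertex order v_0 < v_1 < v_2 < v_3 < v_4 and write every simplex with vertices in increasing order. Then dim K = 3 and the simplices of K are:

  0-simplices (5): [v_0], [v_1], [v_2], [v_3], [v_4]
  1-simplices (10): [v_0,v_1], [v_0,v_2], [v_0,v_3], [v_0,v_4], [v_1,v_2], [v_1,v_3], [v_1,v_4], [v_2,v_3], [v_2,v_4], [v_3,v_4]
  2-simplices (10): [v_0,v_1,v_2], [v_0,v_1,v_3], [v_0,v_1,v_4], [v_0,v_2,v_3], [v_0,v_2,v_4], [v_0,v_3,v_4], [v_1,v_2,v_3], [v_1,v_2,v_4], [v_1,v_3,v_4], [v_2,v_3,v_4]
  3-simplices (5): [v_0,v_1,v_2,v_3], [v_0,v_1,v_2,v_4], [v_0,v_1,v_3,v_4], [v_0,v_2,v_3,v_4], [v_1,v_2,v_3,v_4]

Hence C_0 ≅ Z^5, C_1 ≅ Z^10, C_2 ≅ Z^10, C_3 ≅ Z^5.

Boundary ∂_1: C_1 → C_0 is given by ∂[p,q] = [q] − [p].
The 5×10 boundary matrix has rank 4 and Smith normal form diag(1,1,1,1).

∂_2: C_2 → C_1 maps a triangle to the signed sum of its edges. For instance
  ∂[v_0,v_3,v_4] = [v_3,v_4] − [v_0,v_4] + [v_0,v_3],
  ∂[v_0,v_2,v_3] = [v_2,v_3] − [v_0,v_3] + [v_0,v_2].
The resulting 10×10 matrix has rank 6, and its Smith normal form has invariant factors (1,1,1,1,1,1).

∂_3: C_3 → C_2 sends each 3-simplex σ to the alternating sum Σ_i (−1)^i (σ with its i-th vertex removed). For instance
  ∂[v_0,v_2,v_3,v_4] = [v_2,v_3,v_4] − [v_0,v_3,v_4] + [v_0,v_2,v_4] − [v_0,v_2,v_3],
  ∂[v_0,v_1,v_2,v_4] = [v_1,v_2,v_4] − [v_0,v_2,v_4] + [v_0,v_1,v_4] − [v_0,v_1,v_2].
As a 10×5 matrix over Z this has rank 4, with invariant factors (1,1,1,1).

Now H_k = ker ∂_k / im ∂_{k+1}, so:

  H_0: rank C_0 − rank ∂_1 = 5 − 4 = 1, and the invariant factors of ∂_1 are all 1, so H_0 = Z.
  H_1: rank ker ∂_1 − rank ∂_2 = (10 − 4) − 6 = 0, and the invariant factors of ∂_2 are all 1, so H_1 = 0.
  H_2: rank ker ∂_2 − rank ∂_3 = (10 − 6) − 4 = 0, and the invariant factors of ∂_3 are all 1, so H_2 = 0.
  H_3: rank ker ∂_3 − rank ∂_4 = (5 − 4) − 0 = 1, and there is no ∂_4, so H_3 = Z.

As a check, the Euler characteristic is 5 − 10 + 10 − 5 = 0, which agrees with 1 − 0 + 0 − 1 = 0.

Hence the Betti numbers are b_0 = 1, b_1 = 0, b_2 = 0, b_3 = 1.

b_0 = 1, b_1 = 0, b_2 = 0, b_3 = 1.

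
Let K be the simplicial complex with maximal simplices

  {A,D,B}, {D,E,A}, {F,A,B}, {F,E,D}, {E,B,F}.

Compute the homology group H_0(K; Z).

H_0 ≅ Z.

Order the vertices as A < B < D < E < F. Listing each simplex with vertices in this order, K has dimension 2 with simplices:

  0-simplices (5): A, B, D, E, F
  1-simplices (10): AB, AD, AE, AF, BD, BE, BF, DE, DF, EF
  2-simplices (5): ABD, ABF, ADE, BEF, DEF

so the chain groups are C_0 ≅ Z^5, C_1 ≅ Z^10, C_2 ≅ Z^5.

The boundary map ∂_1: C_1 → C_0 sends each edge [p,q] (with p < q) to q − p. For instance
  ∂AF = F − A.
As a 5×10 matrix over Z this has rank 4, with invariant factors (1,1,1,1).

Boundary ∂_2: C_2 → C_1 sends each 2-simplex [p,q,r] to [q,r] − [p,r] + [p,q]. For instance
  ∂BEF = EF − BF + BE,
  ∂ADE = DE − AE + AD.
As a 10×5 matrix over Z this has rank 5, with invariant factors (1,1,1,1,1).

Now H_k = ker ∂_k / im ∂_{k+1}, so:

  H_0: rank C_0 − rank ∂_1 = 5 − 4 = 1, and the invariant factors of ∂_1 are all 1, so H_0 = Z.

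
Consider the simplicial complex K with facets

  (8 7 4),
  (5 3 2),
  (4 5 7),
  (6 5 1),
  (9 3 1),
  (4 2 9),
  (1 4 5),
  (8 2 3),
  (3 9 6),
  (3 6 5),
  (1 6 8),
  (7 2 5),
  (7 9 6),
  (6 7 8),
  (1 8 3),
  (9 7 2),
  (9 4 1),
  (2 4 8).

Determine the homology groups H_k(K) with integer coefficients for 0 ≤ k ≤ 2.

H_0 ≅ Z,  H_1 ≅ Z × Z/2,  H_2 = 0.

Fix the vertex order 1 < 2 < 3 < 4 < 5 < 6 < 7 < 8 < 9 and write every simplex with vertices in increasing order. Then dim K = 2 and the simplices of K are:

  0-simplices (9): [1], [2], [3], [4], [5], [6], [7], [8], [9]
  1-simplices (27): (27 of them)
  2-simplices (18): [1,3,8], [1,3,9], [1,4,5], [1,4,9], [1,5,6], [1,6,8], [2,3,5], [2,3,8], [2,4,8], [2,4,9], [2,5,7], [2,7,9], [3,5,6], [3,6,9], [4,5,7], [4,7,8], [6,7,8], [6,7,9]

giving chain groups C_0 ≅ Z^9, C_1 ≅ Z^27, C_2 ≅ Z^18.

Boundary ∂_1: C_1 → C_0 sends each edge [p,q] (with p < q) to q − p. For instance
  ∂[6,7] = [7] − [6].
The 9×27 boundary matrix has rank 8 and Smith normal form diag(1,1,1,1,1,1,1,1).

∂_2: C_2 → C_1 sends each 2-simplex [p,q,r] to [q,r] − [p,r] + [p,q]. For instance
  ∂[1,4,5] = [4,5] − [1,5] + [1,4],
  ∂[3,6,9] = [6,9] − [3,9] + [3,6].
This gives a 27×18 integer matrix of rank 18; reducing to Smith normal form yields diagonal entries (1,1,1,1,1,1,1,1,1,1,1,1,1,1,1,1,1,2).

From H_k ≅ ker(∂_k) / im(∂_{k+1}) we obtain:

  H_0: rank C_0 − rank ∂_1 = 9 − 8 = 1, and the invariant factors of ∂_1 are all 1, so H_0 = Z.
  H_1: rank ker ∂_1 − rank ∂_2 = (27 − 8) − 18 = 1, and ∂_2 has invariant factor 2 > 1, so H_1 = Z × Z/2.
  H_2: rank ker ∂_2 − rank ∂_3 = (18 − 18) − 0 = 0, and there is no ∂_3, so H_2 = 0.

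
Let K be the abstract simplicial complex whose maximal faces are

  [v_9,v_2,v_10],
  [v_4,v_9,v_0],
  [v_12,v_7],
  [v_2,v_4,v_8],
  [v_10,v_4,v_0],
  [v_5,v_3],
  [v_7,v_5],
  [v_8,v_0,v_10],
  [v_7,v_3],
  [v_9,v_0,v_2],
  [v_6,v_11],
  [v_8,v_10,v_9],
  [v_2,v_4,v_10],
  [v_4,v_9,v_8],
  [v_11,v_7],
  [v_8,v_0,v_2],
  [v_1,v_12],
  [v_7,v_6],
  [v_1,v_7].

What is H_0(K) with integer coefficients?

H_0 ≅ Z^2.

K has 13 vertices, 24 edges, 10 triangles.
rank ∂_0 = 0, rank ∂_1 = 11 ⇒ b_0 = 13 − 0 − 11 = 2; all invariant factors of ∂_1 are 1 so no torsion. So H_0 = Z^2.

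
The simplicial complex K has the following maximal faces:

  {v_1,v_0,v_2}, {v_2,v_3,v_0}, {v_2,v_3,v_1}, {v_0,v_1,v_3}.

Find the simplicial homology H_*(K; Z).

H_0 ≅ Z,  H_1 = 0,  H_2 ≅ Z.

Order the vertices as v_0 < v_1 < v_2 < v_3. Listing each simplex with vertices in this order, K has dimension 2 with simplices:

  0-simplices (4): [v_0], [v_1], [v_2], [v_3]
  1-simplices (6): [v_0,v_1], [v_0,v_2], [v_0,v_3], [v_1,v_2], [v_1,v_3], [v_2,v_3]
  2-simplices (4): [v_0,v_1,v_2], [v_0,v_1,v_3], [v_0,v_2,v_3], [v_1,v_2,v_3]

so the chain groups are C_0 ≅ Z^4, C_1 ≅ Z^6, C_2 ≅ Z^4.

∂_1: C_1 → C_0 maps an edge to its endpoints' difference, ∂[p,q] = q − p.
The 4×6 boundary matrix has rank 3 and Smith normal form diag(1,1,1).

The boundary map ∂_2: C_2 → C_1 sends each 2-simplex [p,q,r] to [q,r] − [p,r] + [p,q]. For instance
  ∂[v_0,v_2,v_3] = [v_2,v_3] − [v_0,v_3] + [v_0,v_2],
  ∂[v_1,v_2,v_3] = [v_2,v_3] − [v_1,v_3] + [v_1,v_2].
This gives a 6×4 integer matrix of rank 3; reducing to Smith normal form yields diagonal entries (1,1,1).

Computing H_k = (kernel of ∂_k) / (image of ∂_{k+1}):

  H_0: rank C_0 − rank ∂_1 = 4 − 3 = 1, and the invariant factors of ∂_1 are all 1, so H_0 = Z.
  H_1: rank ker ∂_1 − rank ∂_2 = (6 − 3) − 3 = 0, and the invariant factors of ∂_2 are all 1, so H_1 = 0.
  H_2: rank ker ∂_2 − rank ∂_3 = (4 − 3) − 0 = 1, and there is no ∂_3, so H_2 = Z.

(K is a triangulation of the 2-sphere S^2.)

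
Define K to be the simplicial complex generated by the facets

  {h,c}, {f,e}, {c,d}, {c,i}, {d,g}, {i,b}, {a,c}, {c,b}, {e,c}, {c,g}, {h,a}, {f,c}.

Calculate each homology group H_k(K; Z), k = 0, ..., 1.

Order the vertices as a < b < c < d < e < f < g < h < i. Listing each simplex with vertices in this order, K has dimension 1 with simplices:

  0-simplices (9): a, b, c, d, e, f, g, h, i
  1-simplices (12): ac, ah, bc, bi, cd, ce, cf, cg, ch, ci, dg, ef

Hence C_0 ≅ Z^9, C_1 ≅ Z^12.

The boundary map ∂_1: C_1 → C_0 sends each edge [p,q] (with p < q) to q − p.
The resulting 9×12 matrix has rank 8, and its Smith normal form has invariant factors (1,1,1,1,1,1,1,1).

Reading off H_k = ker ∂_k / im ∂_{k+1}:

  H_0: rank C_0 − rank ∂_1 = 9 − 8 = 1, and the invariant factors of ∂_1 are all 1, so H_0 = Z.
  H_1: rank ker ∂_1 − rank ∂_2 = (12 − 8) − 0 = 4, and there is no ∂_2, so H_1 = Z^4.

H_0 ≅ Z,  H_1 ≅ Z^4.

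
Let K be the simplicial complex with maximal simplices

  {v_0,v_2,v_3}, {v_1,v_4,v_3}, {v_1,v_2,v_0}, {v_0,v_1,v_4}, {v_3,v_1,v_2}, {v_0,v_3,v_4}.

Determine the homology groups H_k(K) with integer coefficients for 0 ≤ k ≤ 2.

H_0 = Z,  H_1 = 0,  H_2 = Z.

Order the vertices as v_0 < v_1 < v_2 < v_3 < v_4. Listing each simplex with vertices in this order, K has dimension 2 with simplices:

  0-simplices (5): [v_0], [v_1], [v_2], [v_3], [v_4]
  1-simplices (9): [v_0,v_1], [v_0,v_2], [v_0,v_3], [v_0,v_4], [v_1,v_2], [v_1,v_3], [v_1,v_4], [v_2,v_3], [v_3,v_4]
  2-simplices (6): [v_0,v_1,v_2], [v_0,v_1,v_4], [v_0,v_2,v_3], [v_0,v_3,v_4], [v_1,v_2,v_3], [v_1,v_3,v_4]

so the chain groups are C_0 ≅ Z^5, C_1 ≅ Z^9, C_2 ≅ Z^6.

The boundary map ∂_1: C_1 → C_0 maps an edge to its endpoints' difference, ∂[p,q] = q − p. For instance
  ∂[v_2,v_3] = [v_3] − [v_2].
This gives a 5×9 integer matrix of rank 4; reducing to Smith normal form yields diagonal entries (1,1,1,1).

The boundary map ∂_2: C_2 → C_1 acts by ∂[p,q,r] = [q,r] − [p,r] + [p,q]. For instance
  ∂[v_0,v_1,v_4] = [v_1,v_4] − [v_0,v_4] + [v_0,v_1],
  ∂[v_0,v_1,v_2] = [v_1,v_2] − [v_0,v_2] + [v_0,v_1].
The resulting 9×6 matrix has rank 5, and its Smith normal form has invariant factors (1,1,1,1,1).

From H_k ≅ ker(∂_k) / im(∂_{k+1}) we obtain:

  H_0: rank C_0 − rank ∂_1 = 5 − 4 = 1, and the invariant factors of ∂_1 are all 1, so H_0 ≅ Z.
  H_1: rank ker ∂_1 − rank ∂_2 = (9 − 4) − 5 = 0, and the invariant factors of ∂_2 are all 1, so H_1 ≅ 0.
  H_2: rank ker ∂_2 − rank ∂_3 = (6 − 5) − 0 = 1, and there is no ∂_3, so H_2 ≅ Z.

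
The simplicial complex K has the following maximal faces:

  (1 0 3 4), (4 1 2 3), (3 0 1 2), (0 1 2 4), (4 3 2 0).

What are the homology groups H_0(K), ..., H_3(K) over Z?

H_0 = Z,  H_1 = 0,  H_2 = 0,  H_3 = Z.

Take the total order 0 < 1 < 2 < 3 < 4 on the vertex set. Then K (dimension 3) consists of the simplices:

  0-simplices (5): [0], [1], [2], [3], [4]
  1-simplices (10): [0,1], [0,2], [0,3], [0,4], [1,2], [1,3], [1,4], [2,3], [2,4], [3,4]
  2-simplices (10): [0,1,2], [0,1,3], [0,1,4], [0,2,3], [0,2,4], [0,3,4], [1,2,3], [1,2,4], [1,3,4], [2,3,4]
  3-simplices (5): [0,1,2,3], [0,1,2,4], [0,1,3,4], [0,2,3,4], [1,2,3,4]

giving chain groups C_0 ≅ Z^5, C_1 ≅ Z^10, C_2 ≅ Z^10, C_3 ≅ Z^5.

∂_1: C_1 → C_0 sends each edge [p,q] (with p < q) to q − p.
The resulting 5×10 matrix has rank 4, and its Smith normal form has invariant factors (1,1,1,1).

Boundary ∂_2: C_2 → C_1 acts by ∂[p,q,r] = [q,r] − [p,r] + [p,q]. For instance
  ∂[1,2,4] = [2,4] − [1,4] + [1,2],
  ∂[0,1,2] = [1,2] − [0,2] + [0,1].
This gives a 10×10 integer matrix of rank 6; reducing to Smith normal form yields diagonal entries (1,1,1,1,1,1).

The boundary map ∂_3: C_3 → C_2 sends each 3-simplex σ to the alternating sum Σ_i (−1)^i (σ with its i-th vertex removed). For instance
  ∂[0,2,3,4] = [2,3,4] − [0,3,4] + [0,2,4] − [0,2,3],
  ∂[0,1,2,4] = [1,2,4] − [0,2,4] + [0,1,4] − [0,1,2].
The 10×5 boundary matrix has rank 4 and Smith normal form diag(1,1,1,1).

Computing H_k = (kernel of ∂_k) / (image of ∂_{k+1}):

  H_0: rank C_0 − rank ∂_1 = 5 − 4 = 1, and the invariant factors of ∂_1 are all 1, so H_0 = Z.
  H_1: rank ker ∂_1 − rank ∂_2 = (10 − 4) − 6 = 0, and the invariant factors of ∂_2 are all 1, so H_1 = 0.
  H_2: rank ker ∂_2 − rank ∂_3 = (10 − 6) − 4 = 0, and the invariant factors of ∂_3 are all 1, so H_2 = 0.
  H_3: rank ker ∂_3 − rank ∂_4 = (5 − 4) − 0 = 1, and there is no ∂_4, so H_3 = Z.

As a check, the Euler characteristic is 5 − 10 + 10 − 5 = 0, which agrees with 1 − 0 + 0 − 1 = 0.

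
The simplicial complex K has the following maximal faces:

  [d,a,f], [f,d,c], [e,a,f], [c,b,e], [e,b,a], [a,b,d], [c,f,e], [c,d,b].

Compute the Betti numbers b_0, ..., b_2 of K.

Take the total order a < b < c < d < e < f on the vertex set. Then K (dimension 2) consists of the simplices:

  0-simplices (6): a, b, c, d, e, f
  1-simplices (12): ab, ad, ae, af, bc, bd, be, cd, ce, cf, df, ef
  2-simplices (8): abd, abe, adf, aef, bcd, bce, cdf, cef

Hence C_0 ≅ Z^6, C_1 ≅ Z^12, C_2 ≅ Z^8.

Boundary ∂_1: C_1 → C_0 is given by ∂[p,q] = [q] − [p].
This gives a 6×12 integer matrix of rank 5; reducing to Smith normal form yields diagonal entries (1,1,1,1,1).

The boundary map ∂_2: C_2 → C_1 acts by ∂[p,q,r] = [q,r] − [p,r] + [p,q]. For instance
  ∂cdf = df − cf + cd,
  ∂abd = bd − ad + ab.
This gives a 12×8 integer matrix of rank 7; reducing to Smith normal form yields diagonal entries (1,1,1,1,1,1,1).

Now H_k = ker ∂_k / im ∂_{k+1}, so:

  H_0: rank C_0 − rank ∂_1 = 6 − 5 = 1, and the invariant factors of ∂_1 are all 1, so H_0 = Z.
  H_1: rank ker ∂_1 − rank ∂_2 = (12 − 5) − 7 = 0, and the invariant factors of ∂_2 are all 1, so H_1 = 0.
  H_2: rank ker ∂_2 − rank ∂_3 = (8 − 7) − 0 = 1, and there is no ∂_3, so H_2 = Z.

As a check, the Euler characteristic is 6 − 12 + 8 = 2, which agrees with 1 − 0 + 1 = 2.

Hence the Betti numbers are b_0 = 1, b_1 = 0, b_2 = 1.

b_0 = 1, b_1 = 0, b_2 = 1.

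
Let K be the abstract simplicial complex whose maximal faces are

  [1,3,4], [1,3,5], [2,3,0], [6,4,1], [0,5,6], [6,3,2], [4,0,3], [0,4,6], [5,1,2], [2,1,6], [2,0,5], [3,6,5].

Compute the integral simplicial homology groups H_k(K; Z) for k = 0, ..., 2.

K has 7 vertices, 18 edges, 12 triangles.
rank ∂_0 = 0, rank ∂_1 = 6 ⇒ b_0 = 7 − 0 − 6 = 1; all invariant factors of ∂_1 are 1 so no torsion. So H_0 ≅ Z.
rank ∂_1 = 6, rank ∂_2 = 12 ⇒ b_1 = 18 − 6 − 12 = 0; ∂_2 has invariant factor(s) [2] giving torsion. So H_1 ≅ Z/2Z.
rank ∂_2 = 12, rank ∂_3 = 0 ⇒ b_2 = 12 − 12 − 0 = 0. So H_2 ≅ 0.

H_0 = Z,  H_1 = Z/2Z,  H_2 = 0.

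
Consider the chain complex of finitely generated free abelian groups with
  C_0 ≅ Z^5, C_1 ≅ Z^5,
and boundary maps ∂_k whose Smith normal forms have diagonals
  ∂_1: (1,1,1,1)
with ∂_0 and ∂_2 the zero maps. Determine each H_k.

H_0 ≅ Z,  H_1 ≅ Z.

H_0: b_0 = 5 − 0 − 4 = 1; torsion from ∂_1 factors > 1: none. So H_0 ≅ Z.
H_1: b_1 = 5 − 4 − 0 = 1; torsion from ∂_2 factors > 1: none. So H_1 ≅ Z.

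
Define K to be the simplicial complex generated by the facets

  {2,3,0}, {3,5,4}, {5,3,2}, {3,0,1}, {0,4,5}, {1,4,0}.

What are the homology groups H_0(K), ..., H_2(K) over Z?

H_0 = Z,  H_1 = Z,  H_2 = 0.

Order the vertices as 0 < 1 < 2 < 3 < 4 < 5. Listing each simplex with vertices in this order, K has dimension 2 with simplices:

  0-simplices (6): [0], [1], [2], [3], [4], [5]
  1-simplices (12): [0,1], [0,2], [0,3], [0,4], [0,5], [1,3], [1,4], [2,3], [2,5], [3,4], [3,5], [4,5]
  2-simplices (6): [0,1,3], [0,1,4], [0,2,3], [0,4,5], [2,3,5], [3,4,5]

giving chain groups C_0 ≅ Z^6, C_1 ≅ Z^12, C_2 ≅ Z^6.

The boundary map ∂_1: C_1 → C_0 maps an edge to its endpoints' difference, ∂[p,q] = q − p. For instance
  ∂[1,3] = [3] − [1].
As a 6×12 matrix over Z this has rank 5, with invariant factors (1,1,1,1,1).

The boundary map ∂_2: C_2 → C_1 acts by ∂[p,q,r] = [q,r] − [p,r] + [p,q]. For instance
  ∂[2,3,5] = [3,5] − [2,5] + [2,3],
  ∂[0,1,3] = [1,3] − [0,3] + [0,1].
As a 12×6 matrix over Z this has rank 6, with invariant factors (1,1,1,1,1,1).

From H_k ≅ ker(∂_k) / im(∂_{k+1}) we obtain:

  H_0: rank C_0 − rank ∂_1 = 6 − 5 = 1, and the invariant factors of ∂_1 are all 1, so H_0 = Z.
  H_1: rank ker ∂_1 − rank ∂_2 = (12 − 5) − 6 = 1, and the invariant factors of ∂_2 are all 1, so H_1 = Z.
  H_2: rank ker ∂_2 − rank ∂_3 = (6 − 6) − 0 = 0, and there is no ∂_3, so H_2 = 0.

As a check, the Euler characteristic is 6 − 12 + 6 = 0, which agrees with 1 − 1 + 0 = 0.
(K is a triangulation of the cylinder S^1 x I.)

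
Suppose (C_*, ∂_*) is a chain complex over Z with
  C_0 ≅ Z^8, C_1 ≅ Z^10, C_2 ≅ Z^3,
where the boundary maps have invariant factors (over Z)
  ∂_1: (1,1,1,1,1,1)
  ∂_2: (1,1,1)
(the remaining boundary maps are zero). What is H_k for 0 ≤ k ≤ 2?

H_0 ≅ Z^2,  H_1 ≅ Z,  H_2 = 0.

H_0: b_0 = 8 − 0 − 6 = 2; torsion from ∂_1 factors > 1: none. So H_0 ≅ Z^2.
H_1: b_1 = 10 − 6 − 3 = 1; torsion from ∂_2 factors > 1: none. So H_1 ≅ Z.
H_2: b_2 = 3 − 3 − 0 = 0; torsion from ∂_3 factors > 1: none. So H_2 ≅ 0.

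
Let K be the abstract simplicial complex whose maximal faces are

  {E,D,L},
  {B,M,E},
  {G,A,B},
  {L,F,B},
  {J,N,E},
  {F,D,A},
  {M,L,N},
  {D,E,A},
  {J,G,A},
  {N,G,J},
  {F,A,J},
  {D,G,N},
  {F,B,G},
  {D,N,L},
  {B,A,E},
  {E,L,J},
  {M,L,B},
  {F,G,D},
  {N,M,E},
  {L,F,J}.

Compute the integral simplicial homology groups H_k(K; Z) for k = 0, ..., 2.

H_0 = Z,  H_1 = Z ⊕ Z_2,  H_2 = 0.

Take the total order A < B < D < E < F < G < J < L < M < N on the vertex set. Then K (dimension 2) consists of the simplices:

  0-simplices (10): A, B, D, E, F, G, J, L, M, N
  1-simplices (30): AB, AD, AE, AF, AG, AJ, BE, BF, BG, BL, BM, DE, DF, DG, DL, DN, EJ, EL, EM, EN, FG, FJ, FL, GJ, GN, JL, JN, LM, LN, MN
  2-simplices (20): ABE, ABG, ADE, ADF, AFJ, AGJ, BEM, BFG, BFL, BLM, DEL, DFG, DGN, DLN, EJL, EJN, EMN, FJL, GJN, LMN

Hence C_0 ≅ Z^10, C_1 ≅ Z^30, C_2 ≅ Z^20.

Boundary ∂_1: C_1 → C_0 sends each edge [p,q] (with p < q) to q − p. For instance
  ∂DF = F − D.
The 10×30 boundary matrix has rank 9 and Smith normal form diag(1,1,1,1,1,1,1,1,1).

The boundary map ∂_2: C_2 → C_1 sends each 2-simplex [p,q,r] to [q,r] − [p,r] + [p,q]. For instance
  ∂DLN = LN − DN + DL,
  ∂BEM = EM − BM + BE.
As a 30×20 matrix over Z this has rank 20, with invariant factors (1,1,1,1,1,1,1,1,1,1,1,1,1,1,1,1,1,1,1,2).

Now H_k = ker ∂_k / im ∂_{k+1}, so:

  H_0: rank C_0 − rank ∂_1 = 10 − 9 = 1, and the invariant factors of ∂_1 are all 1, so H_0 = Z.
  H_1: rank ker ∂_1 − rank ∂_2 = (30 − 9) − 20 = 1, and ∂_2 has invariant factor 2 > 1, so H_1 = Z ⊕ Z_2.
  H_2: rank ker ∂_2 − rank ∂_3 = (20 − 20) − 0 = 0, and there is no ∂_3, so H_2 = 0.

As a check, the Euler characteristic is 10 − 30 + 20 = 0, which agrees with 1 − 1 + 0 = 0.
(K is a triangulation of the Klein bottle.)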